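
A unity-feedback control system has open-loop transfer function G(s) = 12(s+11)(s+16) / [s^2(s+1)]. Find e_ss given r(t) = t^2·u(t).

1/1056

System type = 2 (two poles at s=0).
K_a = lim_{s→0} s^2·G(s) = 12·11·16 / (1) = 2112.
r(t) = t^2 gives R(s) = 2/s^3.
e_ss = 2/K_a = 2/2112 = 1/1056.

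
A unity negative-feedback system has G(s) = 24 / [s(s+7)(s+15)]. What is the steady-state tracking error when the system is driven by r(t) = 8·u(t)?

0

G(s) has one factor of s in the denominator, so the system is type 1.
A type-1 system has K_p = ∞, so it tracks a step input with zero steady-state error.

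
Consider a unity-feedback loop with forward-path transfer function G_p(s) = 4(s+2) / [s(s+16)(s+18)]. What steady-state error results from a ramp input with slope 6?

The open loop has one pole at the origin → type 1 system.
K_v = lim_{s→0} s·G_p(s) = 4·2 / (16·18) = 1/36.
e_ss = 6/K_v = 6/(1/36) = 216.

216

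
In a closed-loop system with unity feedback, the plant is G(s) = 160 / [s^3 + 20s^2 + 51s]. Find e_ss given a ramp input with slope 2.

Lowest-order denominator term is 51s, so the open loop has 1 pole at the origin → type 1 system.
K_v = lim_{s→0} s·G(s) = 160 / 51 = 160/51.
e_ss = 2/K_v = 2/(160/51) = 0.6375.

0.6375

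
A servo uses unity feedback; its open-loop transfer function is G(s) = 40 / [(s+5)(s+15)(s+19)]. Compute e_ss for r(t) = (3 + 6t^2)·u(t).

The open loop has no poles at the origin → type 0 system. Taking each input component in turn:
  • 3: e_ss = 3/(1+K_p) with K_p=8/285 → 855/293.
  • 6t^2: a type-0 system cannot track it, e_ss → ∞.
The unbounded component dominates.

infinity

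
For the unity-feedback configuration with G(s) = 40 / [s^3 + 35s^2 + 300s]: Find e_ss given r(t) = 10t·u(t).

Factoring s from the denominator leaves a polynomial with constant term 300, so the system is type 1.
K_v = lim_{s→0} s·G(s) = 40 / 300 = 2/15.
e_ss = 10/K_v = 10/(2/15) = 75.

75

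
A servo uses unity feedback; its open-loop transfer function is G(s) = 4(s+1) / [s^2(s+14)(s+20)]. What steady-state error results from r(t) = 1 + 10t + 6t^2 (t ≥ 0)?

System type = 2 (two poles at s=0). Taking each input component in turn:
  • 1: tracked with zero error.
  • 10t: tracked with zero error.
  • 6t^2: e_ss = 12/K_a with K_a=1/70 → 840.
Total e_ss = 840.

840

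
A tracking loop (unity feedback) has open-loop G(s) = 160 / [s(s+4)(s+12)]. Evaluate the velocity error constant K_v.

10/3

G(s) has one factor of s in the denominator, so the system is type 1.
K_v = lim_{s→0} s·G(s) = 160 / (4·12) = 10/3.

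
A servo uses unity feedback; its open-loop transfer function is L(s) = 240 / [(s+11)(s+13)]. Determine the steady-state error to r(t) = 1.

143/383

L(s) has no factors of s in the denominator, so the system is type 0.
K_p = lim_{s→0} L(s) = 240 / (11·13) = 240/143.
e_ss = 1/(1 + K_p) = 1/(383/143) = 143/383.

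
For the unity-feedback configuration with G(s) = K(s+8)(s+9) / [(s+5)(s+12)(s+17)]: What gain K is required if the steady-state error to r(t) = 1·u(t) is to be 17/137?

System type = 0 (no poles at s=0).
K_p = lim_{s→0} G(s) = K·8·9 / (5·12·17) = (6/85)·K.
e_ss = 1/(1 + K_p) = 17/137 ⇒ 1 + (6/85)·K = 137/17 ⇒ K = 100.

100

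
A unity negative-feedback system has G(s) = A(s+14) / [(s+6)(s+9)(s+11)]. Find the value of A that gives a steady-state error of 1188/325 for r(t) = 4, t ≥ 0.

No free integrators in G(s): this is a type 0 system.
K_p = lim_{s→0} G(s) = A·14 / (6·9·11) = (7/297)·A.
e_ss = 4/(1 + K_p) = 1188/325 ⇒ 1 + (7/297)·A = 325/297 ⇒ A = 4.

4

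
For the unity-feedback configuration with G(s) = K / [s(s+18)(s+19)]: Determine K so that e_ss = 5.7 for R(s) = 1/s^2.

One free integrator in G(s): this is a type 1 system.
K_v = lim_{s→0} s·G(s) = K / (18·19) = (1/342)·K.
e_ss = 1/K_v = 5.7 ⇒ K_v = 10/57 ⇒ K = (10/57)/(1/342) = 60.

60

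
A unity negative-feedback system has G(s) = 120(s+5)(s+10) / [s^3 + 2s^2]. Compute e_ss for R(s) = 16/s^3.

2/375

The denominator has no term below 2s^2 — 2 poles at s=0, type 2.
K_a = lim_{s→0} s^2·G(s) = 120·5·10 / 2 = 3000.
r(t) = 8t^2 gives R(s) = 16/s^3.
e_ss = 16/K_a = 16/3000 = 2/375.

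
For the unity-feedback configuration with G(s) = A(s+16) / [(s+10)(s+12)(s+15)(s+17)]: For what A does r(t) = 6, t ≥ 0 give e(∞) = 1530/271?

The open loop has no poles at the origin → type 0 system.
K_p = lim_{s→0} G(s) = A·16 / (10·12·15·17) = (2/3825)·A.
e_ss = 6/(1 + K_p) = 1530/271 ⇒ 1 + (2/3825)·A = 271/255 ⇒ A = 120.

120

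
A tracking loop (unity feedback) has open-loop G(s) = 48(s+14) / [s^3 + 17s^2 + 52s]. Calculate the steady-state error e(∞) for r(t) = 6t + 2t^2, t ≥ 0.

infinity

Factoring s from the denominator leaves a polynomial with constant term 52, so the system is type 1. Taking each input component in turn:
  • 6t: e_ss = 6/K_v with K_v=168/13 → 13/28.
  • 2t^2: a type-1 system cannot track it, e_ss → ∞.
The unbounded component dominates.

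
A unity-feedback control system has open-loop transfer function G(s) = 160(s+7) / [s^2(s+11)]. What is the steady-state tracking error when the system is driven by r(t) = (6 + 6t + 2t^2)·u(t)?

The open loop has two poles at the origin → type 2 system. Taking each input component in turn:
  • 6: tracked with zero error.
  • 6t: tracked with zero error.
  • 2t^2: e_ss = 4/K_a with K_a=1120/11 → 11/280.
Total e_ss = 11/280.

11/280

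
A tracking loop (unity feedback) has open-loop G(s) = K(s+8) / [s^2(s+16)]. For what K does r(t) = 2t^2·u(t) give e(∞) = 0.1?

80

G(s) has two factors of s in the denominator, so the system is type 2.
K_a = lim_{s→0} s^2·G(s) = K·8 / (16) = 0.5·K.
e_ss = 4/K_a = 0.1 ⇒ K_a = 40 ⇒ K = 40/0.5 = 80.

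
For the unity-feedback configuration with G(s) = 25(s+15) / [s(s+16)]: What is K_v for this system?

23.4375

One free integrator in G(s): this is a type 1 system.
K_v = lim_{s→0} s·G(s) = 25·15 / (16) = 23.4375.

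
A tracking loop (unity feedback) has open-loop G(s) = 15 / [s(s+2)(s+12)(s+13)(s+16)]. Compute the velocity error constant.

G(s) has one factor of s in the denominator, so the system is type 1.
K_v = lim_{s→0} s·G(s) = 15 / (2·12·13·16) = 5/1664.

5/1664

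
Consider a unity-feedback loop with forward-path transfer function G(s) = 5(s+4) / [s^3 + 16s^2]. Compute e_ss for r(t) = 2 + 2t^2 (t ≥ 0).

3.2

Factoring s^2 from the denominator leaves a polynomial with constant term 16, so the system is type 2. Taking each input component in turn:
  • 2: tracked with zero error.
  • 2t^2: e_ss = 4/K_a with K_a=1.25 → 3.2.
Total e_ss = 3.2.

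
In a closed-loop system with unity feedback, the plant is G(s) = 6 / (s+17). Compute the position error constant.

6/17

The open loop has no poles at the origin → type 0 system.
K_p = lim_{s→0} G(s) = 6 / (17) = 6/17.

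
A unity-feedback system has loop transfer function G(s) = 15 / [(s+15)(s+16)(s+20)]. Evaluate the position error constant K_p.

The open loop has no poles at the origin → type 0 system.
K_p = lim_{s→0} G(s) = 15 / (15·16·20) = 1/320.

1/320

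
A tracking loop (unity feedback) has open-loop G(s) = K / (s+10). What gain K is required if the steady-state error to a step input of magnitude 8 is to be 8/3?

20

The open loop has no poles at the origin → type 0 system.
K_p = lim_{s→0} G(s) = K / (10) = 0.1·K.
e_ss = 8/(1 + K_p) = 8/3 ⇒ 1 + 0.1·K = 3 ⇒ K = 20.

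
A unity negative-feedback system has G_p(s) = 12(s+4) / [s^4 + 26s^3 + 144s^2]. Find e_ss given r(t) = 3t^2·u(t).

18

Factoring s^2 from the denominator leaves a polynomial with constant term 144, so the system is type 2.
K_a = lim_{s→0} s^2·G_p(s) = 12·4 / 144 = 1/3.
r(t) = 3t^2 gives R(s) = 6/s^3.
e_ss = 6/K_a = 6/(1/3) = 18.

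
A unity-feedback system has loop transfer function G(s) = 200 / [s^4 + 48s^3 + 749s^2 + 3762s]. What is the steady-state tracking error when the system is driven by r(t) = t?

Factoring s from the denominator leaves a polynomial with constant term 3762, so the system is type 1.
K_v = lim_{s→0} s·G(s) = 200 / 3762 = 100/1881.
e_ss = 1/K_v = 1/(100/1881) = 18.81.

18.81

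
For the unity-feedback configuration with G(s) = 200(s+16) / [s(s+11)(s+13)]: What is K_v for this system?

The open loop has one pole at the origin → type 1 system.
K_v = lim_{s→0} s·G(s) = 200·16 / (11·13) = 3200/143.

3200/143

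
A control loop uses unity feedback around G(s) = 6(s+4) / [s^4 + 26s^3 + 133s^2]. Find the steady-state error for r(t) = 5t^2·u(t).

Factoring s^2 from the denominator leaves a polynomial with constant term 133, so the system is type 2.
K_a = lim_{s→0} s^2·G(s) = 6·4 / 133 = 24/133.
r(t) = 5t^2 gives R(s) = 10/s^3.
e_ss = 10/K_a = 10/(24/133) = 665/12.

665/12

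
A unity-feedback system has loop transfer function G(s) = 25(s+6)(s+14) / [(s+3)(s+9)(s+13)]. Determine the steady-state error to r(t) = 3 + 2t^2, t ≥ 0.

No free integrators in G(s): this is a type 0 system. Treating each term separately:
  • 3: e_ss = 3/(1+K_p) with K_p=700/117 → 351/817.
  • 2t^2: a type-0 system cannot track it, e_ss → ∞.
The unbounded component dominates.

infinity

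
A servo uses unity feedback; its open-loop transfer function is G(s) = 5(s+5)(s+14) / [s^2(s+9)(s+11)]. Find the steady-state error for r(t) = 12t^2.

1188/175

G(s) has two factors of s in the denominator, so the system is type 2.
K_a = lim_{s→0} s^2·G(s) = 5·5·14 / (9·11) = 350/99.
r(t) = 12t^2 gives R(s) = 24/s^3.
e_ss = 24/K_a = 24/(350/99) = 1188/175.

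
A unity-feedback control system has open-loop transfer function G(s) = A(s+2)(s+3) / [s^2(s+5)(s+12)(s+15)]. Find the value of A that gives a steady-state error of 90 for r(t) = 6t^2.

20

System type = 2 (two poles at s=0).
K_a = lim_{s→0} s^2·G(s) = A·2·3 / (5·12·15) = (1/150)·A.
e_ss = 12/K_a = 90 ⇒ K_a = 2/15 ⇒ A = (2/15)/(1/150) = 20.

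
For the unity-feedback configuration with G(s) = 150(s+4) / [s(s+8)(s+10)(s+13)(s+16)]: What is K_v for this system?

One free integrator in G(s): this is a type 1 system.
K_v = lim_{s→0} s·G(s) = 150·4 / (8·10·13·16) = 15/416.

15/416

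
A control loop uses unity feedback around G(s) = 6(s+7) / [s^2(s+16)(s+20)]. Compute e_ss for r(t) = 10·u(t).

0

The open loop has two poles at the origin → type 2 system.
K_p = ∞ for a type-2 system; e_ss to a step is zero.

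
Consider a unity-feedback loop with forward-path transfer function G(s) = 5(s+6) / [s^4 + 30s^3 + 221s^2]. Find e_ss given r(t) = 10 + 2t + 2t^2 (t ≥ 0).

442/15

The denominator has no term below 221s^2 — 2 poles at s=0, type 2. Treating each term separately:
  • 10: tracked with zero error.
  • 2t: tracked with zero error.
  • 2t^2: e_ss = 4/K_a with K_a=30/221 → 442/15.
Total e_ss = 442/15.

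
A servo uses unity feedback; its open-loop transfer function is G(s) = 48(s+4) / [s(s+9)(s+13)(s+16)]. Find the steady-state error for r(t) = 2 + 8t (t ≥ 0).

78

System type = 1 (one pole at s=0). Treating each term separately:
  • 2: tracked with zero error.
  • 8t: e_ss = 8/K_v with K_v=4/39 → 78.
Total e_ss = 78.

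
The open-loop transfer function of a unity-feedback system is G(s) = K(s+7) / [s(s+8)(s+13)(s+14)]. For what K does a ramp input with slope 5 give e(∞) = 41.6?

G(s) has one factor of s in the denominator, so the system is type 1.
K_v = lim_{s→0} s·G(s) = K·7 / (8·13·14) = (1/208)·K.
e_ss = 5/K_v = 41.6 ⇒ K_v = 25/208 ⇒ K = (25/208)/(1/208) = 25.

25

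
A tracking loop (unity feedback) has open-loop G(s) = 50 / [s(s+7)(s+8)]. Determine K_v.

System type = 1 (one pole at s=0).
K_v = lim_{s→0} s·G(s) = 50 / (7·8) = 25/28.

25/28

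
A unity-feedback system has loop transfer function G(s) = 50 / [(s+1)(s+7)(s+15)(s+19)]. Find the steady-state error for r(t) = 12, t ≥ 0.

The open loop has no poles at the origin → type 0 system.
K_p = lim_{s→0} G(s) = 50 / (1·7·15·19) = 10/399.
e_ss = 12/(1 + K_p) = 12/(409/399) = 4788/409.

4788/409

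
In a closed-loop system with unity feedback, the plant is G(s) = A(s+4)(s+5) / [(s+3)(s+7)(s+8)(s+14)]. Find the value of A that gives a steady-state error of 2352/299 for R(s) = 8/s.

2

The open loop has no poles at the origin → type 0 system.
K_p = lim_{s→0} G(s) = A·4·5 / (3·7·8·14) = (5/588)·A.
e_ss = 8/(1 + K_p) = 2352/299 ⇒ 1 + (5/588)·A = 299/294 ⇒ A = 2.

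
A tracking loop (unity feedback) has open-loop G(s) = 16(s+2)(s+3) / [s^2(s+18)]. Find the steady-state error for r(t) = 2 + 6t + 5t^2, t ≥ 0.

System type = 2 (two poles at s=0). By superposition:
  • 2: tracked with zero error.
  • 6t: tracked with zero error.
  • 5t^2: e_ss = 10/K_a with K_a=16/3 → 1.875.
Total e_ss = 1.875.

1.875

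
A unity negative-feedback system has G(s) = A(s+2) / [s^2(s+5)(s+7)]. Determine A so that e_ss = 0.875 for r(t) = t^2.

System type = 2 (two poles at s=0).
K_a = lim_{s→0} s^2·G(s) = A·2 / (5·7) = (2/35)·A.
e_ss = 2/K_a = 0.875 ⇒ K_a = 16/7 ⇒ A = (16/7)/(2/35) = 40.

40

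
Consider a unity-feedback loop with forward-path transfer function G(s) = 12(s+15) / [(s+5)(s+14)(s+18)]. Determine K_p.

1/7

The open loop has no poles at the origin → type 0 system.
K_p = lim_{s→0} G(s) = 12·15 / (5·14·18) = 1/7.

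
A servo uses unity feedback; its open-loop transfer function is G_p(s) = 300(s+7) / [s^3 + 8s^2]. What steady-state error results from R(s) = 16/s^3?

Lowest-order denominator term is 8s^2, so the open loop has 2 poles at the origin → type 2 system.
K_a = lim_{s→0} s^2·G_p(s) = 300·7 / 8 = 262.5.
r(t) = 8t^2 gives R(s) = 16/s^3.
e_ss = 16/K_a = 16/262.5 = 32/525.

32/525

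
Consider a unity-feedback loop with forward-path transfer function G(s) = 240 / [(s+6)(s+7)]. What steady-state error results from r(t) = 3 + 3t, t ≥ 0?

System type = 0 (no poles at s=0). Treating each term separately:
  • 3: e_ss = 3/(1+K_p) with K_p=40/7 → 21/47.
  • 3t: a type-0 system cannot track it, e_ss → ∞.
The unbounded component dominates.

infinity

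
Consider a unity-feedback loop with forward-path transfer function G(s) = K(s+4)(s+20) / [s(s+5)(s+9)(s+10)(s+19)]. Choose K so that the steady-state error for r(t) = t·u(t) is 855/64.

8

The open loop has one pole at the origin → type 1 system.
K_v = lim_{s→0} s·G(s) = K·4·20 / (5·9·10·19) = (8/855)·K.
e_ss = 1/K_v = 855/64 ⇒ K_v = 64/855 ⇒ K = (64/855)/(8/855) = 8.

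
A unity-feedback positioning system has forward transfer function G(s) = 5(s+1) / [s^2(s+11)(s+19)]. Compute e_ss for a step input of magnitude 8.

0

The open loop has two poles at the origin → type 2 system.
A type-2 system has K_p = ∞, so it tracks a step input with zero steady-state error.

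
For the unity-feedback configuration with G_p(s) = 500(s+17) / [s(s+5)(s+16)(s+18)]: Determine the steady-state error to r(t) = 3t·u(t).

System type = 1 (one pole at s=0).
K_v = lim_{s→0} s·G_p(s) = 500·17 / (5·16·18) = 425/72.
e_ss = 3/K_v = 3/(425/72) = 216/425.

216/425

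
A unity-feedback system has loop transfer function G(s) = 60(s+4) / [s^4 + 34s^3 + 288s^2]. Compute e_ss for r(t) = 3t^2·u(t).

The denominator has no term below 288s^2 — 2 poles at s=0, type 2.
K_a = lim_{s→0} s^2·G(s) = 60·4 / 288 = 5/6.
r(t) = 3t^2 gives R(s) = 6/s^3.
e_ss = 6/K_a = 6/(5/6) = 7.2.

7.2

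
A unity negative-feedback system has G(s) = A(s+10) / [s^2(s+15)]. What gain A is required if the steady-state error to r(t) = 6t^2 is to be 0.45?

G(s) has two factors of s in the denominator, so the system is type 2.
K_a = lim_{s→0} s^2·G(s) = A·10 / (15) = (2/3)·A.
e_ss = 12/K_a = 0.45 ⇒ K_a = 80/3 ⇒ A = (80/3)/(2/3) = 40.

40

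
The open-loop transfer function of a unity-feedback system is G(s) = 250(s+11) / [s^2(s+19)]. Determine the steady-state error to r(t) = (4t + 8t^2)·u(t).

152/1375

The open loop has two poles at the origin → type 2 system. Treating each term separately:
  • 4t: tracked with zero error.
  • 8t^2: e_ss = 16/K_a with K_a=2750/19 → 152/1375.
Total e_ss = 152/1375.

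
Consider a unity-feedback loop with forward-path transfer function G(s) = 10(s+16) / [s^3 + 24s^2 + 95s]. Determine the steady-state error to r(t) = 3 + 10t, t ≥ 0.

5.9375

The denominator has no term below 95s — 1 pole at s=0, type 1. Taking each input component in turn:
  • 3: tracked with zero error.
  • 10t: e_ss = 10/K_v with K_v=32/19 → 5.9375.
Total e_ss = 5.9375.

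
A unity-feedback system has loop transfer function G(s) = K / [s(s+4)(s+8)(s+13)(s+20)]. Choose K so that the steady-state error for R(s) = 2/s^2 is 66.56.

The open loop has one pole at the origin → type 1 system.
K_v = lim_{s→0} s·G(s) = K / (4·8·13·20) = (1/8320)·K.
e_ss = 2/K_v = 66.56 ⇒ K_v = 25/832 ⇒ K = (25/832)/(1/8320) = 250.

250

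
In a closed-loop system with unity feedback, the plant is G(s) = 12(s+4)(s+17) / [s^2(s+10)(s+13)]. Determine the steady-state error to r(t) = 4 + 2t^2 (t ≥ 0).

65/102

G(s) has two factors of s in the denominator, so the system is type 2. Treating each term separately:
  • 4: tracked with zero error.
  • 2t^2: e_ss = 4/K_a with K_a=408/65 → 65/102.
Total e_ss = 65/102.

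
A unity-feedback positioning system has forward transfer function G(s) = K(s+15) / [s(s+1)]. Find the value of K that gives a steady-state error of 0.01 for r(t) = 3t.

The open loop has one pole at the origin → type 1 system.
K_v = lim_{s→0} s·G(s) = K·15 / (1) = 15·K.
e_ss = 3/K_v = 0.01 ⇒ K_v = 300 ⇒ K = 300/15 = 20.

20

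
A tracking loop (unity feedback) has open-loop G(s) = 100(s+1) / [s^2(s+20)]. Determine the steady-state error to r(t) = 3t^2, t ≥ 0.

1.2

System type = 2 (two poles at s=0).
K_a = lim_{s→0} s^2·G(s) = 100·1 / (20) = 5.
r(t) = 3t^2 gives R(s) = 6/s^3.
e_ss = 6/K_a = 6/5 = 1.2.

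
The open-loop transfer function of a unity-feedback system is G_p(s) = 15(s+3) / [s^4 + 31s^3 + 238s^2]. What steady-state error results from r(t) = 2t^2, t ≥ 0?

952/45

Lowest-order denominator term is 238s^2, so the open loop has 2 poles at the origin → type 2 system.
K_a = lim_{s→0} s^2·G_p(s) = 15·3 / 238 = 45/238.
r(t) = 2t^2 gives R(s) = 4/s^3.
e_ss = 4/K_a = 4/(45/238) = 952/45.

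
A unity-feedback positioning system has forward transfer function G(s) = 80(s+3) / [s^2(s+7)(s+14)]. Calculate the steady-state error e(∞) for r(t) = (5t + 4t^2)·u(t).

Two free integrators in G(s): this is a type 2 system. Taking each input component in turn:
  • 5t: tracked with zero error.
  • 4t^2: e_ss = 8/K_a with K_a=120/49 → 49/15.
Total e_ss = 49/15.

49/15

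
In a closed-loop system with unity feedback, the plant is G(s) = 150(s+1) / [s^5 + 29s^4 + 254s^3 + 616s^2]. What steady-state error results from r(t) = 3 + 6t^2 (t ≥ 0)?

The denominator has no term below 616s^2 — 2 poles at s=0, type 2. Taking each input component in turn:
  • 3: tracked with zero error.
  • 6t^2: e_ss = 12/K_a with K_a=75/308 → 49.28.
Total e_ss = 49.28.

49.28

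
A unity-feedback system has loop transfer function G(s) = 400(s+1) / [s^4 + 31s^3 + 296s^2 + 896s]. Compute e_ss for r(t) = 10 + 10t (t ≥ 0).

22.4

Lowest-order denominator term is 896s, so the open loop has 1 pole at the origin → type 1 system. By superposition:
  • 10: tracked with zero error.
  • 10t: e_ss = 10/K_v with K_v=25/56 → 22.4.
Total e_ss = 22.4.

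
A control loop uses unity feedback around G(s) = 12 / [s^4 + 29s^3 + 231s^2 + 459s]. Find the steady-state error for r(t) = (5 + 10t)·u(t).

382.5

Lowest-order denominator term is 459s, so the open loop has 1 pole at the origin → type 1 system. By superposition:
  • 5: tracked with zero error.
  • 10t: e_ss = 10/K_v with K_v=4/153 → 382.5.
Total e_ss = 382.5.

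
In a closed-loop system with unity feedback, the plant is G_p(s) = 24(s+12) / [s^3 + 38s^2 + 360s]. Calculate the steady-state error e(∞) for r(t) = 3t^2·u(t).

infinity

The denominator has no term below 360s — 1 pole at s=0, type 1.
K_a = lim_{s→0} s^2·G_p(s) = 0; the steady-state error to this parabolic input grows without bound.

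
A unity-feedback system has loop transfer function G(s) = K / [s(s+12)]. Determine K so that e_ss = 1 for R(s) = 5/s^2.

One free integrator in G(s): this is a type 1 system.
K_v = lim_{s→0} s·G(s) = K / (12) = (1/12)·K.
e_ss = 5/K_v = 1 ⇒ K_v = 5 ⇒ K = 5/(1/12) = 60.

60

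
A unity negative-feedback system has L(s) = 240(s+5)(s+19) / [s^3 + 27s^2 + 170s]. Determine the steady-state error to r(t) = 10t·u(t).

17/228

Factoring s from the denominator leaves a polynomial with constant term 170, so the system is type 1.
K_v = lim_{s→0} s·L(s) = 240·5·19 / 170 = 2280/17.
e_ss = 10/K_v = 10/(2280/17) = 17/228.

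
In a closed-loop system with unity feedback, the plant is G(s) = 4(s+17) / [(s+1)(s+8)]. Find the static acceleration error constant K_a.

System type = 0 (no poles at s=0).
K_a = lim_{s→0} s^2·G(s) = 0 (the extra factor of s kills the finite limit).

0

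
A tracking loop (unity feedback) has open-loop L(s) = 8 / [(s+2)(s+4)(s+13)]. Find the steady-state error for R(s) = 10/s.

65/7

The open loop has no poles at the origin → type 0 system.
K_p = lim_{s→0} L(s) = 8 / (2·4·13) = 1/13.
e_ss = 10/(1 + K_p) = 10/(14/13) = 65/7.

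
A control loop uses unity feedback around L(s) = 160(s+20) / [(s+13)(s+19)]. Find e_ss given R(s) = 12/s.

System type = 0 (no poles at s=0).
K_p = lim_{s→0} L(s) = 160·20 / (13·19) = 3200/247.
e_ss = 12/(1 + K_p) = 12/(3447/247) = 988/1149.

988/1149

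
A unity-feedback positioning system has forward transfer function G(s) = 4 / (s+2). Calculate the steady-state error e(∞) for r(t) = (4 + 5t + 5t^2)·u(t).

The open loop has no poles at the origin → type 0 system. Taking each input component in turn:
  • 4: e_ss = 4/(1+K_p) with K_p=2 → 4/3.
  • 5t: a type-0 system cannot track it, e_ss → ∞.
  • 5t^2: a type-0 system cannot track it, e_ss → ∞.
The unbounded component dominates.

infinity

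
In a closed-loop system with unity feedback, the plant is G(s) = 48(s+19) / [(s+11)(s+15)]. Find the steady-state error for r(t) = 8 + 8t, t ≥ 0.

infinity

G(s) has no factors of s in the denominator, so the system is type 0. By superposition:
  • 8: e_ss = 8/(1+K_p) with K_p=304/55 → 440/359.
  • 8t: a type-0 system cannot track it, e_ss → ∞.
The unbounded component dominates.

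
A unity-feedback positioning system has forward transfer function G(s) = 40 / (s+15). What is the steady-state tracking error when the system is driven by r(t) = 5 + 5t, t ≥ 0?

G(s) has no factors of s in the denominator, so the system is type 0. Taking each input component in turn:
  • 5: e_ss = 5/(1+K_p) with K_p=8/3 → 15/11.
  • 5t: a type-0 system cannot track it, e_ss → ∞.
The unbounded component dominates.

infinity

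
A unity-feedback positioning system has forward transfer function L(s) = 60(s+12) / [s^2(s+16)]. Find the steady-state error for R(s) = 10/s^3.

2/9

Two free integrators in L(s): this is a type 2 system.
K_a = lim_{s→0} s^2·L(s) = 60·12 / (16) = 45.
r(t) = 5t^2 gives R(s) = 10/s^3.
e_ss = 10/K_a = 10/45 = 2/9.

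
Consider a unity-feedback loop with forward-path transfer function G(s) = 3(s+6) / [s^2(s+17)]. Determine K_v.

K_v = lim_{s→0} s·G(s); with 2 poles at the origin the limit diverges, so K_v = ∞.

infinity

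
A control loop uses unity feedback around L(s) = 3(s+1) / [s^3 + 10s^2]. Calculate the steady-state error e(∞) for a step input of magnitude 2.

Factoring s^2 from the denominator leaves a polynomial with constant term 10, so the system is type 2.
A type-2 system has K_p = ∞, so it tracks a step input with zero steady-state error.

0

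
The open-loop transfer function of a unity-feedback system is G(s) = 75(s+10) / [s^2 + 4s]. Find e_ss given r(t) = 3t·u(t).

0.016

Factoring s from the denominator leaves a polynomial with constant term 4, so the system is type 1.
K_v = lim_{s→0} s·G(s) = 75·10 / 4 = 187.5.
e_ss = 3/K_v = 3/187.5 = 0.016.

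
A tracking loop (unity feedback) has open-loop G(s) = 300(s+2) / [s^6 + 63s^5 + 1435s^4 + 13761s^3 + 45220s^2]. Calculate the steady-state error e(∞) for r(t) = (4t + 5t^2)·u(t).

The denominator has no term below 45220s^2 — 2 poles at s=0, type 2. Taking each input component in turn:
  • 4t: tracked with zero error.
  • 5t^2: e_ss = 10/K_a with K_a=30/2261 → 2261/3.
Total e_ss = 2261/3.

2261/3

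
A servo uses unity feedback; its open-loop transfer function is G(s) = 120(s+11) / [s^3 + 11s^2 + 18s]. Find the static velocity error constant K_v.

Factoring s from the denominator leaves a polynomial with constant term 18, so the system is type 1.
K_v = lim_{s→0} s·G(s) = 120·11 / 18 = 220/3.

220/3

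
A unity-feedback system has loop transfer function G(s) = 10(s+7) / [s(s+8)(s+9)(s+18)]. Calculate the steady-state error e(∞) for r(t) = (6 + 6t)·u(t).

3888/35

G(s) has one factor of s in the denominator, so the system is type 1. Taking each input component in turn:
  • 6: tracked with zero error.
  • 6t: e_ss = 6/K_v with K_v=35/648 → 3888/35.
Total e_ss = 3888/35.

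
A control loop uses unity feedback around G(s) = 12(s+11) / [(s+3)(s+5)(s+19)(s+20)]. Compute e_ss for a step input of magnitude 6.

System type = 0 (no poles at s=0).
K_p = lim_{s→0} G(s) = 12·11 / (3·5·19·20) = 11/475.
e_ss = 6/(1 + K_p) = 6/(486/475) = 475/81.

475/81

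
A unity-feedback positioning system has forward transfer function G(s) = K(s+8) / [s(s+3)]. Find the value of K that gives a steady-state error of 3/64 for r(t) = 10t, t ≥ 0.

80

G(s) has one factor of s in the denominator, so the system is type 1.
K_v = lim_{s→0} s·G(s) = K·8 / (3) = (8/3)·K.
e_ss = 10/K_v = 3/64 ⇒ K_v = 640/3 ⇒ K = (640/3)/(8/3) = 80.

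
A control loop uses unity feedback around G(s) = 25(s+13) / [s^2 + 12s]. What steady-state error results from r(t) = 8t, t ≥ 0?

96/325

Factoring s from the denominator leaves a polynomial with constant term 12, so the system is type 1.
K_v = lim_{s→0} s·G(s) = 25·13 / 12 = 325/12.
e_ss = 8/K_v = 8/(325/12) = 96/325.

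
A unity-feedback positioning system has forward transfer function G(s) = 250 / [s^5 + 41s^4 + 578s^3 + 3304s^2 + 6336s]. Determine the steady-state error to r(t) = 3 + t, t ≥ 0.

25.344

Lowest-order denominator term is 6336s, so the open loop has 1 pole at the origin → type 1 system. Taking each input component in turn:
  • 3: tracked with zero error.
  • t: e_ss = 1/K_v with K_v=125/3168 → 25.344.
Total e_ss = 25.344.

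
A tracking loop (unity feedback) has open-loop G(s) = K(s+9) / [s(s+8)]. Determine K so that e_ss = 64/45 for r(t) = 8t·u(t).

G(s) has one factor of s in the denominator, so the system is type 1.
K_v = lim_{s→0} s·G(s) = K·9 / (8) = 1.125·K.
e_ss = 8/K_v = 64/45 ⇒ K_v = 5.625 ⇒ K = 5.625/1.125 = 5.

5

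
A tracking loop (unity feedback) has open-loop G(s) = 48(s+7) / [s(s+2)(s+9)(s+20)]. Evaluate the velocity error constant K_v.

System type = 1 (one pole at s=0).
K_v = lim_{s→0} s·G(s) = 48·7 / (2·9·20) = 14/15.

14/15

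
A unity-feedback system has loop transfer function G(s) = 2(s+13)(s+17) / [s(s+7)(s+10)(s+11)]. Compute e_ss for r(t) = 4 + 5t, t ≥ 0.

1925/221

G(s) has one factor of s in the denominator, so the system is type 1. Treating each term separately:
  • 4: tracked with zero error.
  • 5t: e_ss = 5/K_v with K_v=221/385 → 1925/221.
Total e_ss = 1925/221.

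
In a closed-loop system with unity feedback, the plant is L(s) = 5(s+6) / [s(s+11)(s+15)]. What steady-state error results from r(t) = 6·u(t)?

0

System type = 1 (one pole at s=0).
K_p = ∞ for a type-1 system; e_ss to a step is zero.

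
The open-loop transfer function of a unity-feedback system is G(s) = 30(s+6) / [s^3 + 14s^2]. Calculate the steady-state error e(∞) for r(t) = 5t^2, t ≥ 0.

7/9

The denominator has no term below 14s^2 — 2 poles at s=0, type 2.
K_a = lim_{s→0} s^2·G(s) = 30·6 / 14 = 90/7.
r(t) = 5t^2 gives R(s) = 10/s^3.
e_ss = 10/K_a = 10/(90/7) = 7/9.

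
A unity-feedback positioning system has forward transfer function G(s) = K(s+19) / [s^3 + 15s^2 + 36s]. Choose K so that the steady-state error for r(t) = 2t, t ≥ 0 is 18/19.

4

The denominator has no term below 36s — 1 pole at s=0, type 1.
K_v = lim_{s→0} s·G(s) = K·19 / 36 = (19/36)·K.
e_ss = 2/K_v = 18/19 ⇒ K_v = 19/9 ⇒ K = (19/9)/(19/36) = 4.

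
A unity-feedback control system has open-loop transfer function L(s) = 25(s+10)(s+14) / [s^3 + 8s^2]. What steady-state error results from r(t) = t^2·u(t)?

4/875

The denominator has no term below 8s^2 — 2 poles at s=0, type 2.
K_a = lim_{s→0} s^2·L(s) = 25·10·14 / 8 = 437.5.
r(t) = t^2 gives R(s) = 2/s^3.
e_ss = 2/K_a = 2/437.5 = 4/875.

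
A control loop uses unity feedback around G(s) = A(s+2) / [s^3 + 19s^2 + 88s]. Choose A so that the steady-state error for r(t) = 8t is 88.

4

The denominator has no term below 88s — 1 pole at s=0, type 1.
K_v = lim_{s→0} s·G(s) = A·2 / 88 = (1/44)·A.
e_ss = 8/K_v = 88 ⇒ K_v = 1/11 ⇒ A = (1/11)/(1/44) = 4.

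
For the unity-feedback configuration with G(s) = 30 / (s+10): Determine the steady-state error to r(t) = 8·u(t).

2

G(s) has no factors of s in the denominator, so the system is type 0.
K_p = lim_{s→0} G(s) = 30 / (10) = 3.
e_ss = 8/(1 + K_p) = 8/4 = 2.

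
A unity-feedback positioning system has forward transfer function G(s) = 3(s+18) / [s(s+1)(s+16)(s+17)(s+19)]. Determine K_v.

27/2584

System type = 1 (one pole at s=0).
K_v = lim_{s→0} s·G(s) = 3·18 / (1·16·17·19) = 27/2584.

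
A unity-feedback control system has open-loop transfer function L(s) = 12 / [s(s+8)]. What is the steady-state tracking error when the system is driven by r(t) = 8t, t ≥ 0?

L(s) has one factor of s in the denominator, so the system is type 1.
K_v = lim_{s→0} s·L(s) = 12 / (8) = 1.5.
e_ss = 8/K_v = 8/1.5 = 16/3.

16/3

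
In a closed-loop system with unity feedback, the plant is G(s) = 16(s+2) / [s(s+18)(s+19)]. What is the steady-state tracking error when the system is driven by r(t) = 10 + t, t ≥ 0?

G(s) has one factor of s in the denominator, so the system is type 1. By superposition:
  • 10: tracked with zero error.
  • t: e_ss = 1/K_v with K_v=16/171 → 10.6875.
Total e_ss = 10.6875.

10.6875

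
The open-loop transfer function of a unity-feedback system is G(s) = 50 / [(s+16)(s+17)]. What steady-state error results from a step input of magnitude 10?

1360/161

G(s) has no factors of s in the denominator, so the system is type 0.
K_p = lim_{s→0} G(s) = 50 / (16·17) = 25/136.
e_ss = 10/(1 + K_p) = 10/(161/136) = 1360/161.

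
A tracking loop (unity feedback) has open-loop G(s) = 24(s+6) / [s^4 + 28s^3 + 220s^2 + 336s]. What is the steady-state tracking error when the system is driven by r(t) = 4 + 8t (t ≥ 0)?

Factoring s from the denominator leaves a polynomial with constant term 336, so the system is type 1. By superposition:
  • 4: tracked with zero error.
  • 8t: e_ss = 8/K_v with K_v=3/7 → 56/3.
Total e_ss = 56/3.

56/3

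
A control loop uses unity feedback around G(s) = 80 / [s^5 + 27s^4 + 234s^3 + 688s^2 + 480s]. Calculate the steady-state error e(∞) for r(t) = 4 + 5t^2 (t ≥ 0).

infinity

Lowest-order denominator term is 480s, so the open loop has 1 pole at the origin → type 1 system. By superposition:
  • 4: tracked with zero error.
  • 5t^2: a type-1 system cannot track it, e_ss → ∞.
The unbounded component dominates.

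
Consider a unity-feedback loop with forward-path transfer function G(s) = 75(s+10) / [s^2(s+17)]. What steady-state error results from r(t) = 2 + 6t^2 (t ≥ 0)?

Two free integrators in G(s): this is a type 2 system. By superposition:
  • 2: tracked with zero error.
  • 6t^2: e_ss = 12/K_a with K_a=750/17 → 0.272.
Total e_ss = 0.272.

0.272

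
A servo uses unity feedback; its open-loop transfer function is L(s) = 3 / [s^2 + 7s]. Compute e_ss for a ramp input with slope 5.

Lowest-order denominator term is 7s, so the open loop has 1 pole at the origin → type 1 system.
K_v = lim_{s→0} s·L(s) = 3 / 7 = 3/7.
e_ss = 5/K_v = 5/(3/7) = 35/3.

35/3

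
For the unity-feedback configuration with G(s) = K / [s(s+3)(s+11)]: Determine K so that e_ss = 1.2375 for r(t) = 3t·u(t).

One free integrator in G(s): this is a type 1 system.
K_v = lim_{s→0} s·G(s) = K / (3·11) = (1/33)·K.
e_ss = 3/K_v = 1.2375 ⇒ K_v = 80/33 ⇒ K = (80/33)/(1/33) = 80.

80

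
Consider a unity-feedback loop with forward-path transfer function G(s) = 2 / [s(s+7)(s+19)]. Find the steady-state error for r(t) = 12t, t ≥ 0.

System type = 1 (one pole at s=0).
K_v = lim_{s→0} s·G(s) = 2 / (7·19) = 2/133.
e_ss = 12/K_v = 12/(2/133) = 798.

798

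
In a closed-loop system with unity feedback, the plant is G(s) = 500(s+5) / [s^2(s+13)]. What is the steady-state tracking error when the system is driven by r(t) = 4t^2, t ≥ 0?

0.0416

System type = 2 (two poles at s=0).
K_a = lim_{s→0} s^2·G(s) = 500·5 / (13) = 2500/13.
r(t) = 4t^2 gives R(s) = 8/s^3.
e_ss = 8/K_a = 8/(2500/13) = 0.0416.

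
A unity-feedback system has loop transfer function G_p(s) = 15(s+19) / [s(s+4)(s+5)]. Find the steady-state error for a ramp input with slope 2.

8/57

The open loop has one pole at the origin → type 1 system.
K_v = lim_{s→0} s·G_p(s) = 15·19 / (4·5) = 14.25.
e_ss = 2/K_v = 2/14.25 = 8/57.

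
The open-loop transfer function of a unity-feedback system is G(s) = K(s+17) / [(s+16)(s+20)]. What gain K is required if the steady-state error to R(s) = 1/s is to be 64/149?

G(s) has no factors of s in the denominator, so the system is type 0.
K_p = lim_{s→0} G(s) = K·17 / (16·20) = (17/320)·K.
e_ss = 1/(1 + K_p) = 64/149 ⇒ 1 + (17/320)·K = 149/64 ⇒ K = 25.

25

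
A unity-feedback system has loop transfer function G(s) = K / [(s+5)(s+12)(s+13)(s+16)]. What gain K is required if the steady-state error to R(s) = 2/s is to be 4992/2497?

The open loop has no poles at the origin → type 0 system.
K_p = lim_{s→0} G(s) = K / (5·12·13·16) = (1/12480)·K.
e_ss = 2/(1 + K_p) = 4992/2497 ⇒ 1 + (1/12480)·K = 2497/2496 ⇒ K = 5.

5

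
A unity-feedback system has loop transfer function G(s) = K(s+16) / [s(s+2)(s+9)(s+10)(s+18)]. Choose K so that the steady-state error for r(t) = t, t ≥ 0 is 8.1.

25

G(s) has one factor of s in the denominator, so the system is type 1.
K_v = lim_{s→0} s·G(s) = K·16 / (2·9·10·18) = (2/405)·K.
e_ss = 1/K_v = 8.1 ⇒ K_v = 10/81 ⇒ K = (10/81)/(2/405) = 25.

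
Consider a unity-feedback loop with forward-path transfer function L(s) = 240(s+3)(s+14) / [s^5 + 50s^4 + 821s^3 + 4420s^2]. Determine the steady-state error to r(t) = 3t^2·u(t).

The denominator has no term below 4420s^2 — 2 poles at s=0, type 2.
K_a = lim_{s→0} s^2·L(s) = 240·3·14 / 4420 = 504/221.
r(t) = 3t^2 gives R(s) = 6/s^3.
e_ss = 6/K_a = 6/(504/221) = 221/84.

221/84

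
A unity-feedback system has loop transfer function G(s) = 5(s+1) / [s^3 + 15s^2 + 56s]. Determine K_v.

5/56

Lowest-order denominator term is 56s, so the open loop has 1 pole at the origin → type 1 system.
K_v = lim_{s→0} s·G(s) = 5·1 / 56 = 5/56.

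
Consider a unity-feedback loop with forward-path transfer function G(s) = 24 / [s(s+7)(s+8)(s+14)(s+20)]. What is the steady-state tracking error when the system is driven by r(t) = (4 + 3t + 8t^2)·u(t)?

infinity

The open loop has one pole at the origin → type 1 system. Treating each term separately:
  • 4: tracked with zero error.
  • 3t: e_ss = 3/K_v with K_v=3/1960 → 1960.
  • 8t^2: a type-1 system cannot track it, e_ss → ∞.
The unbounded component dominates.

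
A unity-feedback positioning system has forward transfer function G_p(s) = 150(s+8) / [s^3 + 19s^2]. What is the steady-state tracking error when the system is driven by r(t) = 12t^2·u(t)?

Lowest-order denominator term is 19s^2, so the open loop has 2 poles at the origin → type 2 system.
K_a = lim_{s→0} s^2·G_p(s) = 150·8 / 19 = 1200/19.
r(t) = 12t^2 gives R(s) = 24/s^3.
e_ss = 24/K_a = 24/(1200/19) = 0.38.

0.38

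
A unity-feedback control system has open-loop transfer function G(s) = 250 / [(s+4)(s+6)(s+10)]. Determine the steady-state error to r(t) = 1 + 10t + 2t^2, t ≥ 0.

infinity

No free integrators in G(s): this is a type 0 system. By superposition:
  • 1: e_ss = 1/(1+K_p) with K_p=25/24 → 24/49.
  • 10t: a type-0 system cannot track it, e_ss → ∞.
  • 2t^2: a type-0 system cannot track it, e_ss → ∞.
The unbounded component dominates.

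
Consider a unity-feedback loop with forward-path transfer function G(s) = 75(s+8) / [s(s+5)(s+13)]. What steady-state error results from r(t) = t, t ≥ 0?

13/120

G(s) has one factor of s in the denominator, so the system is type 1.
K_v = lim_{s→0} s·G(s) = 75·8 / (5·13) = 120/13.
e_ss = 1/K_v = 1/(120/13) = 13/120.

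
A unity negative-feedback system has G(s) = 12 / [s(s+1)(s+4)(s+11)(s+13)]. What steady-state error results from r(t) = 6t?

286

One free integrator in G(s): this is a type 1 system.
K_v = lim_{s→0} s·G(s) = 12 / (1·4·11·13) = 3/143.
e_ss = 6/K_v = 6/(3/143) = 286.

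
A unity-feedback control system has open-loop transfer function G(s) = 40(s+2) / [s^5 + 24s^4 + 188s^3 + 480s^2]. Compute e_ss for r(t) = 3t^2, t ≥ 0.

36

The denominator has no term below 480s^2 — 2 poles at s=0, type 2.
K_a = lim_{s→0} s^2·G(s) = 40·2 / 480 = 1/6.
r(t) = 3t^2 gives R(s) = 6/s^3.
e_ss = 6/K_a = 6/(1/6) = 36.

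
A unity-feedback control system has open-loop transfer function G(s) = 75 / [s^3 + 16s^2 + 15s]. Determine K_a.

Factoring s from the denominator leaves a polynomial with constant term 15, so the system is type 1.
K_a = lim_{s→0} s^2·G(s) = 0 (the extra factor of s kills the finite limit).

0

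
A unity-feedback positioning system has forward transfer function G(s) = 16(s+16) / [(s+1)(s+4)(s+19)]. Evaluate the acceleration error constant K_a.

G(s) has no factors of s in the denominator, so the system is type 0.
K_a = lim_{s→0} s^2·G(s) = 0 (the extra factor of s kills the finite limit).

0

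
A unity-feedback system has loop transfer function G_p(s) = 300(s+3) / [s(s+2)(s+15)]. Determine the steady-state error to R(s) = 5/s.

0

The open loop has one pole at the origin → type 1 system.
K_p = ∞ for a type-1 system; e_ss to a step is zero.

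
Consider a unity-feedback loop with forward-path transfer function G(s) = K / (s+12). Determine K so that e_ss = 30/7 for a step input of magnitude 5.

G(s) has no factors of s in the denominator, so the system is type 0.
K_p = lim_{s→0} G(s) = K / (12) = (1/12)·K.
e_ss = 5/(1 + K_p) = 30/7 ⇒ 1 + (1/12)·K = 7/6 ⇒ K = 2.

2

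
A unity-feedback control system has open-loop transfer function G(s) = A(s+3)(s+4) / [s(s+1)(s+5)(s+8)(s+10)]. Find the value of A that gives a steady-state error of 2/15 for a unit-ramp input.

G(s) has one factor of s in the denominator, so the system is type 1.
K_v = lim_{s→0} s·G(s) = A·3·4 / (1·5·8·10) = 0.03·A.
e_ss = 1/K_v = 2/15 ⇒ K_v = 7.5 ⇒ A = 7.5/0.03 = 250.

250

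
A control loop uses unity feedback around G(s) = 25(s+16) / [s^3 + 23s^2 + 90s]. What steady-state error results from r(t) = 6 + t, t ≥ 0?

Lowest-order denominator term is 90s, so the open loop has 1 pole at the origin → type 1 system. Treating each term separately:
  • 6: tracked with zero error.
  • t: e_ss = 1/K_v with K_v=40/9 → 0.225.
Total e_ss = 0.225.

0.225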